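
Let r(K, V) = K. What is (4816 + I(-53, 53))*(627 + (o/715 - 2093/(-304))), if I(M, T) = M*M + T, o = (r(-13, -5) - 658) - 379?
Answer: 9594848647/1976 ≈ 4.8557e+6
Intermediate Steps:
o = -1050 (o = (-13 - 658) - 379 = -671 - 379 = -1050)
I(M, T) = T + M² (I(M, T) = M² + T = T + M²)
(4816 + I(-53, 53))*(627 + (o/715 - 2093/(-304))) = (4816 + (53 + (-53)²))*(627 + (-1050/715 - 2093/(-304))) = (4816 + (53 + 2809))*(627 + (-1050*1/715 - 2093*(-1/304))) = (4816 + 2862)*(627 + (-210/143 + 2093/304)) = 7678*(627 + 235459/43472) = 7678*(27492403/43472) = 9594848647/1976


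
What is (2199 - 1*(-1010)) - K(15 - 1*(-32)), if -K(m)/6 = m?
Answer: 3491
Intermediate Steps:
K(m) = -6*m
(2199 - 1*(-1010)) - K(15 - 1*(-32)) = (2199 - 1*(-1010)) - (-6)*(15 - 1*(-32)) = (2199 + 1010) - (-6)*(15 + 32) = 3209 - (-6)*47 = 3209 - 1*(-282) = 3209 + 282 = 3491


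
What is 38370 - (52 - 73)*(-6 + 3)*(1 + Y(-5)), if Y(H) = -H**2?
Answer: 39882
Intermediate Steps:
38370 - (52 - 73)*(-6 + 3)*(1 + Y(-5)) = 38370 - (52 - 73)*(-6 + 3)*(1 - 1*(-5)**2) = 38370 - (-21)*(-3*(1 - 1*25)) = 38370 - (-21)*(-3*(1 - 25)) = 38370 - (-21)*(-3*(-24)) = 38370 - (-21)*72 = 38370 - 1*(-1512) = 38370 + 1512 = 39882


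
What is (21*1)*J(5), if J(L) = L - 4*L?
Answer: -315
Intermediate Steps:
J(L) = -3*L
(21*1)*J(5) = (21*1)*(-3*5) = 21*(-15) = -315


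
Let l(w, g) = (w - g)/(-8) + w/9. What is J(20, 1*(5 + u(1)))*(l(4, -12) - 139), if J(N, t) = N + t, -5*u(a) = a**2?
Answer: -31372/9 ≈ -3485.8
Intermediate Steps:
l(w, g) = -w/72 + g/8 (l(w, g) = (w - g)*(-1/8) + w*(1/9) = (-w/8 + g/8) + w/9 = -w/72 + g/8)
u(a) = -a**2/5
J(20, 1*(5 + u(1)))*(l(4, -12) - 139) = (20 + 1*(5 - 1/5*1**2))*((-1/72*4 + (1/8)*(-12)) - 139) = (20 + 1*(5 - 1/5*1))*((-1/18 - 3/2) - 139) = (20 + 1*(5 - 1/5))*(-14/9 - 139) = (20 + 1*(24/5))*(-1265/9) = (20 + 24/5)*(-1265/9) = (124/5)*(-1265/9) = -31372/9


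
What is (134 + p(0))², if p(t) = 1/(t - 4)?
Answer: 286225/16 ≈ 17889.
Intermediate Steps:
p(t) = 1/(-4 + t)
(134 + p(0))² = (134 + 1/(-4 + 0))² = (134 + 1/(-4))² = (134 - ¼)² = (535/4)² = 286225/16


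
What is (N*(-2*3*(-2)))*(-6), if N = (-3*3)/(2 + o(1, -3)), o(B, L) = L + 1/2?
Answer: -1296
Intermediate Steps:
o(B, L) = ½ + L (o(B, L) = L + 1*(½) = L + ½ = ½ + L)
N = 18 (N = (-3*3)/(2 + (½ - 3)) = -9/(2 - 5/2) = -9/(-½) = -9*(-2) = 18)
(N*(-2*3*(-2)))*(-6) = (18*(-2*3*(-2)))*(-6) = (18*(-6*(-2)))*(-6) = (18*12)*(-6) = 216*(-6) = -1296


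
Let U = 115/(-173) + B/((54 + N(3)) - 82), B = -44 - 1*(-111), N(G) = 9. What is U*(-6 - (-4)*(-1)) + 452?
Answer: 1623484/3287 ≈ 493.91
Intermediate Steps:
B = 67 (B = -44 + 111 = 67)
U = -13776/3287 (U = 115/(-173) + 67/((54 + 9) - 82) = 115*(-1/173) + 67/(63 - 82) = -115/173 + 67/(-19) = -115/173 + 67*(-1/19) = -115/173 - 67/19 = -13776/3287 ≈ -4.1911)
U*(-6 - (-4)*(-1)) + 452 = -13776*(-6 - (-4)*(-1))/3287 + 452 = -13776*(-6 - 2*2)/3287 + 452 = -13776*(-6 - 4)/3287 + 452 = -13776/3287*(-10) + 452 = 137760/3287 + 452 = 1623484/3287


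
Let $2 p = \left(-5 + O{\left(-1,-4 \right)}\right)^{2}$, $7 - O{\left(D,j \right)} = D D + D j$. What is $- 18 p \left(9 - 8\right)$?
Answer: $-81$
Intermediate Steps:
$O{\left(D,j \right)} = 7 - D^{2} - D j$ ($O{\left(D,j \right)} = 7 - \left(D D + D j\right) = 7 - \left(D^{2} + D j\right) = 7 - D^{2} - D j$)
$p = \frac{9}{2}$ ($p = \frac{\left(-5 - \left(-6 + 4\right)\right)^{2}}{2} = \frac{\left(-5 - -2\right)^{2}}{2} = \frac{\left(-5 + 2\right)^{2}}{2} = \frac{\left(-3\right)^{2}}{2} = \frac{1}{2} \cdot 9 = \frac{9}{2} \approx 4.5$)
$- 18 p \left(9 - 8\right) = \left(-18\right) \frac{9}{2} \left(9 - 8\right) = \left(-81\right) 1 = -81$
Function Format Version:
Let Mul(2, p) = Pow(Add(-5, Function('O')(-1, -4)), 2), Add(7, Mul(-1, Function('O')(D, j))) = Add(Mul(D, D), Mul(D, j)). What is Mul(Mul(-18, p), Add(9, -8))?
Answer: -81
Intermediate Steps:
Function('O')(D, j) = Add(7, Mul(-1, Pow(D, 2)), Mul(-1, D, j)) (Function('O')(D, j) = Add(7, Mul(-1, Add(Mul(D, D), Mul(D, j)))) = Add(7, Mul(-1, Add(Pow(D, 2), Mul(D, j)))) = Add(7, Add(Mul(-1, Pow(D, 2)), Mul(-1, D, j))) = Add(7, Mul(-1, Pow(D, 2)), Mul(-1, D, j)))
p = Rational(9, 2) (p = Mul(Rational(1, 2), Pow(Add(-5, Add(7, Mul(-1, Pow(-1, 2)), Mul(-1, -1, -4))), 2)) = Mul(Rational(1, 2), Pow(Add(-5, Add(7, Mul(-1, 1), -4)), 2)) = Mul(Rational(1, 2), Pow(Add(-5, Add(7, -1, -4)), 2)) = Mul(Rational(1, 2), Pow(Add(-5, 2), 2)) = Mul(Rational(1, 2), Pow(-3, 2)) = Mul(Rational(1, 2), 9) = Rational(9, 2) ≈ 4.5000)
Mul(Mul(-18, p), Add(9, -8)) = Mul(Mul(-18, Rational(9, 2)), Add(9, -8)) = Mul(-81, 1) = -81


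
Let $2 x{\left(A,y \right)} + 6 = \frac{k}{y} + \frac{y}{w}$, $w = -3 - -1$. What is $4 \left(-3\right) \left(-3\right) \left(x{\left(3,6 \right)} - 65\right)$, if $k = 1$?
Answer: $-2499$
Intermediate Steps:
$w = -2$ ($w = -3 + 1 = -2$)
$x{\left(A,y \right)} = -3 + \frac{1}{2 y} - \frac{y}{4}$ ($x{\left(A,y \right)} = -3 + \frac{1 \frac{1}{y} + \frac{y}{-2}}{2} = -3 + \frac{\frac{1}{y} + y \left(- \frac{1}{2}\right)}{2} = -3 + \frac{\frac{1}{y} - \frac{y}{2}}{2} = -3 - \left(- \frac{1}{2 y} + \frac{y}{4}\right) = -3 + \frac{1}{2 y} - \frac{y}{4}$)
$4 \left(-3\right) \left(-3\right) \left(x{\left(3,6 \right)} - 65\right) = 4 \left(-3\right) \left(-3\right) \left(\frac{2 - 6 \left(12 + 6\right)}{4 \cdot 6} - 65\right) = \left(-12\right) \left(-3\right) \left(\frac{1}{4} \cdot \frac{1}{6} \left(2 - 6 \cdot 18\right) - 65\right) = 36 \left(\frac{1}{4} \cdot \frac{1}{6} \left(2 - 108\right) - 65\right) = 36 \left(\frac{1}{4} \cdot \frac{1}{6} \left(-106\right) - 65\right) = 36 \left(- \frac{53}{12} - 65\right) = 36 \left(- \frac{833}{12}\right) = -2499$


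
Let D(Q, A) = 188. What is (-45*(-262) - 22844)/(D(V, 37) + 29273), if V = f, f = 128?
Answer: -11054/29461 ≈ -0.37521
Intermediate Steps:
V = 128
(-45*(-262) - 22844)/(D(V, 37) + 29273) = (-45*(-262) - 22844)/(188 + 29273) = (11790 - 22844)/29461 = -11054*1/29461 = -11054/29461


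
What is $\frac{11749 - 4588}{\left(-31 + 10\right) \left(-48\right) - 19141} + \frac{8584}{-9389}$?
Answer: $- \frac{222888301}{170250737} \approx -1.3092$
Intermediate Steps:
$\frac{11749 - 4588}{\left(-31 + 10\right) \left(-48\right) - 19141} + \frac{8584}{-9389} = \frac{11749 - 4588}{\left(-21\right) \left(-48\right) - 19141} + 8584 \left(- \frac{1}{9389}\right) = \frac{7161}{1008 - 19141} - \frac{8584}{9389} = \frac{7161}{-18133} - \frac{8584}{9389} = 7161 \left(- \frac{1}{18133}\right) - \frac{8584}{9389} = - \frac{7161}{18133} - \frac{8584}{9389} = - \frac{222888301}{170250737}$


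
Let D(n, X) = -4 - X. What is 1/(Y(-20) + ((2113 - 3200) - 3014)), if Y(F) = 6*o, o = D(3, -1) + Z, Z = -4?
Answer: -1/4143 ≈ -0.00024137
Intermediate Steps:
o = -7 (o = (-4 - 1*(-1)) - 4 = (-4 + 1) - 4 = -3 - 4 = -7)
Y(F) = -42 (Y(F) = 6*(-7) = -42)
1/(Y(-20) + ((2113 - 3200) - 3014)) = 1/(-42 + ((2113 - 3200) - 3014)) = 1/(-42 + (-1087 - 3014)) = 1/(-42 - 4101) = 1/(-4143) = -1/4143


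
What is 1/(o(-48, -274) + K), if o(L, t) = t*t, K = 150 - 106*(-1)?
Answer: 1/75332 ≈ 1.3275e-5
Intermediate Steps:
K = 256 (K = 150 + 106 = 256)
o(L, t) = t²
1/(o(-48, -274) + K) = 1/((-274)² + 256) = 1/(75076 + 256) = 1/75332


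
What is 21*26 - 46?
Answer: 500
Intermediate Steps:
21*26 - 46 = 546 - 46 = 500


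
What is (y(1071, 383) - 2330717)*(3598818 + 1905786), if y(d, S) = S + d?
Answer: -12821670426852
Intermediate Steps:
(y(1071, 383) - 2330717)*(3598818 + 1905786) = ((383 + 1071) - 2330717)*(3598818 + 1905786) = (1454 - 2330717)*5504604 = -2329263*5504604 = -12821670426852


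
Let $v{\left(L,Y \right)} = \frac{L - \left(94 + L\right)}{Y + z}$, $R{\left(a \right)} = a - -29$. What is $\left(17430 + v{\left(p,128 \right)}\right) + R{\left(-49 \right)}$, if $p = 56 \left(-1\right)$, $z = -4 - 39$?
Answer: $\frac{1479756}{85} \approx 17409.0$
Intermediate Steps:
$R{\left(a \right)} = 29 + a$ ($R{\left(a \right)} = a + 29 = 29 + a$)
$z = -43$ ($z = -4 - 39 = -43$)
$p = -56$
$v{\left(L,Y \right)} = - \frac{94}{-43 + Y}$ ($v{\left(L,Y \right)} = \frac{L - \left(94 + L\right)}{Y - 43} = - \frac{94}{-43 + Y}$)
$\left(17430 + v{\left(p,128 \right)}\right) + R{\left(-49 \right)} = \left(17430 - \frac{94}{-43 + 128}\right) + \left(29 - 49\right) = \left(17430 - \frac{94}{85}\right) - 20 = \frac{1481456}{85} - 20 = \frac{1479756}{85}$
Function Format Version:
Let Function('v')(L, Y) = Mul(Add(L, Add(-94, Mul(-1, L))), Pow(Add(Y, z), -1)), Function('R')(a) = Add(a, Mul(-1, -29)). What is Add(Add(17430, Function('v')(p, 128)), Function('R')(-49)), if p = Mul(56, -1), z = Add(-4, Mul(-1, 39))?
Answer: Rational(1479756, 85) ≈ 17409.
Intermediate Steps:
Function('R')(a) = Add(29, a) (Function('R')(a) = Add(a, 29) = Add(29, a))
z = -43 (z = Add(-4, -39) = -43)
p = -56
Function('v')(L, Y) = Mul(-94, Pow(Add(-43, Y), -1)) (Function('v')(L, Y) = Mul(Add(L, Add(-94, Mul(-1, L))), Pow(Add(Y, -43), -1)) = Mul(-94, Pow(Add(-43, Y), -1)))
Add(Add(17430, Function('v')(p, 128)), Function('R')(-49)) = Add(Add(17430, Mul(-94, Pow(Add(-43, 128), -1))), Add(29, -49)) = Add(Add(17430, Mul(-94, Pow(85, -1))), -20) = Add(Add(17430, Mul(-94, Rational(1, 85))), -20) = Add(Add(17430, Rational(-94, 85)), -20) = Add(Rational(1481456, 85), -20) = Rational(1479756, 85)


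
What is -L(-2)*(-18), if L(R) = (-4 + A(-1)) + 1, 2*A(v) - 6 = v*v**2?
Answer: -9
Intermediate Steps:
A(v) = 3 + v**3/2 (A(v) = 3 + (v*v**2)/2 = 3 + v**3/2)
L(R) = -1/2 (L(R) = (-4 + (3 + (1/2)*(-1)**3)) + 1 = (-4 + (3 + (1/2)*(-1))) + 1 = (-4 + (3 - 1/2)) + 1 = (-4 + 5/2) + 1 = -3/2 + 1 = -1/2)
-L(-2)*(-18) = -1*(-1/2)*(-18) = (1/2)*(-18) = -9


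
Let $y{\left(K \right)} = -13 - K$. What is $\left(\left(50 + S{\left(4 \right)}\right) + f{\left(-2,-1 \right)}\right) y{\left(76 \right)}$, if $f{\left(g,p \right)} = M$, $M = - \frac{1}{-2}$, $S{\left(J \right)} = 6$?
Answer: $- \frac{10057}{2} \approx -5028.5$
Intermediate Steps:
$M = \frac{1}{2}$ ($M = \left(-1\right) \left(- \frac{1}{2}\right) = \frac{1}{2} \approx 0.5$)
$f{\left(g,p \right)} = \frac{1}{2}$
$\left(\left(50 + S{\left(4 \right)}\right) + f{\left(-2,-1 \right)}\right) y{\left(76 \right)} = \left(\left(50 + 6\right) + \frac{1}{2}\right) \left(-13 - 76\right) = \left(56 + \frac{1}{2}\right) \left(-13 - 76\right) = \frac{113}{2} \left(-89\right) = - \frac{10057}{2}$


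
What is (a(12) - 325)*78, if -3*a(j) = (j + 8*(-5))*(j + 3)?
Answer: -14430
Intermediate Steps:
a(j) = -(-40 + j)*(3 + j)/3 (a(j) = -(j + 8*(-5))*(j + 3)/3 = -(j - 40)*(3 + j)/3 = -(-40 + j)*(3 + j)/3)
(a(12) - 325)*78 = ((40 - ⅓*12² + (37/3)*12) - 325)*78 = ((40 - ⅓*144 + 148) - 325)*78 = ((40 - 48 + 148) - 325)*78 = (140 - 325)*78 = -185*78 = -14430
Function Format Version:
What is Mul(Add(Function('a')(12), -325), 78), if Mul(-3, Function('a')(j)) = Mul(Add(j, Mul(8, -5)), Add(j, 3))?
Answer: -14430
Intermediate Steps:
Function('a')(j) = Mul(Rational(-1, 3), Add(-40, j), Add(3, j)) (Function('a')(j) = Mul(Rational(-1, 3), Mul(Add(j, Mul(8, -5)), Add(j, 3))) = Mul(Rational(-1, 3), Mul(Add(j, -40), Add(3, j))) = Mul(Rational(-1, 3), Mul(Add(-40, j), Add(3, j))) = Mul(Rational(-1, 3), Add(-40, j), Add(3, j)))
Mul(Add(Function('a')(12), -325), 78) = Mul(Add(Add(40, Mul(Rational(-1, 3), Pow(12, 2)), Mul(Rational(37, 3), 12)), -325), 78) = Mul(Add(Add(40, Mul(Rational(-1, 3), 144), 148), -325), 78) = Mul(Add(Add(40, -48, 148), -325), 78) = Mul(Add(140, -325), 78) = Mul(-185, 78) = -14430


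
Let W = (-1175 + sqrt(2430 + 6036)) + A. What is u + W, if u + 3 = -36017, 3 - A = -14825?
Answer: -22367 + sqrt(8466) ≈ -22275.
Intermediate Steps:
A = 14828 (A = 3 - 1*(-14825) = 3 + 14825 = 14828)
u = -36020 (u = -3 - 36017 = -36020)
W = 13653 + sqrt(8466) (W = (-1175 + sqrt(2430 + 6036)) + 14828 = (-1175 + sqrt(8466)) + 14828 = 13653 + sqrt(8466) ≈ 13745.)
u + W = -36020 + (13653 + sqrt(8466)) = -22367 + sqrt(8466)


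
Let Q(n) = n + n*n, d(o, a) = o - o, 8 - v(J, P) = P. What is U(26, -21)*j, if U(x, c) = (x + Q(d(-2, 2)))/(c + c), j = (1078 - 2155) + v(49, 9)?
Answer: 2002/3 ≈ 667.33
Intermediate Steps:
v(J, P) = 8 - P
d(o, a) = 0
Q(n) = n + n²
j = -1078 (j = (1078 - 2155) + (8 - 1*9) = -1077 + (8 - 9) = -1077 - 1 = -1078)
U(x, c) = x/(2*c) (U(x, c) = (x + 0*(1 + 0))/(c + c) = (x + 0*1)/((2*c)) = (x + 0)*(1/(2*c)) = x*(1/(2*c)) = x/(2*c))
U(26, -21)*j = ((½)*26/(-21))*(-1078) = ((½)*26*(-1/21))*(-1078) = -13/21*(-1078) = 2002/3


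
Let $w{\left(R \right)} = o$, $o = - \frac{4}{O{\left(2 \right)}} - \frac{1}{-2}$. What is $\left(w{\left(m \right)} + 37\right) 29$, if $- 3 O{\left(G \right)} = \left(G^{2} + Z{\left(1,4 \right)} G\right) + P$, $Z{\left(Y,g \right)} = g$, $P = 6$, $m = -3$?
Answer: $\frac{6641}{6} \approx 1106.8$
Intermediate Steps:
$O{\left(G \right)} = -2 - \frac{4 G}{3} - \frac{G^{2}}{3}$ ($O{\left(G \right)} = - \frac{\left(G^{2} + 4 G\right) + 6}{3} = - \frac{6 + G^{2} + 4 G}{3} = -2 - \frac{4 G}{3} - \frac{G^{2}}{3}$)
$o = \frac{7}{6}$ ($o = - \frac{4}{-2 - \frac{8}{3} - \frac{2^{2}}{3}} - \frac{1}{-2} = - \frac{4}{-2 - \frac{8}{3} - \frac{4}{3}} - - \frac{1}{2} = - \frac{4}{-2 - \frac{8}{3} - \frac{4}{3}} + \frac{1}{2} = - \frac{4}{-6} + \frac{1}{2} = \left(-4\right) \left(- \frac{1}{6}\right) + \frac{1}{2} = \frac{2}{3} + \frac{1}{2} = \frac{7}{6} \approx 1.1667$)
$w{\left(R \right)} = \frac{7}{6}$
$\left(w{\left(m \right)} + 37\right) 29 = \left(\frac{7}{6} + 37\right) 29 = \frac{229}{6} \cdot 29 = \frac{6641}{6}$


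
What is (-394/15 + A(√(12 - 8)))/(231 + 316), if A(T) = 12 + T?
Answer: -184/8205 ≈ -0.022425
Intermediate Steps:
(-394/15 + A(√(12 - 8)))/(231 + 316) = (-394/15 + (12 + √(12 - 8)))/(231 + 316) = (-394*1/15 + (12 + √4))/547 = (-394/15 + (12 + 2))*(1/547) = (-394/15 + 14)*(1/547) = -184/15*1/547 = -184/8205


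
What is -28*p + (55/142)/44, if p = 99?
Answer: -1574491/568 ≈ -2772.0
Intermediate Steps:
-28*p + (55/142)/44 = -28*99 + (55/142)/44 = -2772 + (55*(1/142))*(1/44) = -2772 + (55/142)*(1/44) = -2772 + 5/568 = -1574491/568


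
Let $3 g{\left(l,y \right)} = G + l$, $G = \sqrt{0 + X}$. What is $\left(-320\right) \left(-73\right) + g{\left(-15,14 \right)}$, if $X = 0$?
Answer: $23355$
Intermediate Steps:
$G = 0$ ($G = \sqrt{0 + 0} = \sqrt{0} = 0$)
$g{\left(l,y \right)} = \frac{l}{3}$ ($g{\left(l,y \right)} = \frac{0 + l}{3} = \frac{l}{3}$)
$\left(-320\right) \left(-73\right) + g{\left(-15,14 \right)} = \left(-320\right) \left(-73\right) + \frac{1}{3} \left(-15\right) = 23360 - 5 = 23355$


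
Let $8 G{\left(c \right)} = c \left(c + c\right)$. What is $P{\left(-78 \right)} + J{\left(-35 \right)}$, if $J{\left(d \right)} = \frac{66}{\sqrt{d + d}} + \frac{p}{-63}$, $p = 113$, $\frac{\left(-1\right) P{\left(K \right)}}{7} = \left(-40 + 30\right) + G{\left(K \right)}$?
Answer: $- \frac{666464}{63} - \frac{33 i \sqrt{70}}{35} \approx -10579.0 - 7.8885 i$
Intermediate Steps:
$G{\left(c \right)} = \frac{c^{2}}{4}$ ($G{\left(c \right)} = \frac{c \left(c + c\right)}{8} = \frac{c 2 c}{8} = \frac{2 c^{2}}{8} = \frac{c^{2}}{4}$)
$P{\left(K \right)} = 70 - \frac{7 K^{2}}{4}$ ($P{\left(K \right)} = - 7 \left(\left(-40 + 30\right) + \frac{K^{2}}{4}\right) = - 7 \left(-10 + \frac{K^{2}}{4}\right) = 70 - \frac{7 K^{2}}{4}$)
$J{\left(d \right)} = - \frac{113}{63} + \frac{33 \sqrt{2}}{\sqrt{d}}$ ($J{\left(d \right)} = \frac{66}{\sqrt{d + d}} + \frac{113}{-63} = \frac{66}{\sqrt{2 d}} + 113 \left(- \frac{1}{63}\right) = \frac{66}{\sqrt{2} \sqrt{d}} - \frac{113}{63} = 66 \frac{\sqrt{2}}{2 \sqrt{d}} - \frac{113}{63} = \frac{33 \sqrt{2}}{\sqrt{d}} - \frac{113}{63} = - \frac{113}{63} + \frac{33 \sqrt{2}}{\sqrt{d}}$)
$P{\left(-78 \right)} + J{\left(-35 \right)} = \left(70 - \frac{7 \left(-78\right)^{2}}{4}\right) - \left(\frac{113}{63} - \frac{33 \sqrt{2}}{i \sqrt{35}}\right) = \left(70 - 10647\right) - \left(\frac{113}{63} - 33 \sqrt{2} \left(- \frac{i \sqrt{35}}{35}\right)\right) = \left(70 - 10647\right) - \left(\frac{113}{63} + \frac{33 i \sqrt{70}}{35}\right) = -10577 - \left(\frac{113}{63} + \frac{33 i \sqrt{70}}{35}\right) = - \frac{666464}{63} - \frac{33 i \sqrt{70}}{35}$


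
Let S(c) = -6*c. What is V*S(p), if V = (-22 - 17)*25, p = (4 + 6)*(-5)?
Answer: -292500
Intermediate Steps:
p = -50 (p = 10*(-5) = -50)
V = -975 (V = -39*25 = -975)
V*S(p) = -(-5850)*(-50) = -975*300 = -292500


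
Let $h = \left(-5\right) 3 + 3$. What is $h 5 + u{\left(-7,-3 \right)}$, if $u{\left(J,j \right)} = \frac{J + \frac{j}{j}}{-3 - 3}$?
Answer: $-59$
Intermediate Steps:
$u{\left(J,j \right)} = - \frac{1}{6} - \frac{J}{6}$ ($u{\left(J,j \right)} = \frac{J + 1}{-6} = \left(1 + J\right) \left(- \frac{1}{6}\right) = - \frac{1}{6} - \frac{J}{6}$)
$h = -12$ ($h = -15 + 3 = -12$)
$h 5 + u{\left(-7,-3 \right)} = \left(-12\right) 5 - -1 = -60 + \left(- \frac{1}{6} + \frac{7}{6}\right) = -60 + 1 = -59$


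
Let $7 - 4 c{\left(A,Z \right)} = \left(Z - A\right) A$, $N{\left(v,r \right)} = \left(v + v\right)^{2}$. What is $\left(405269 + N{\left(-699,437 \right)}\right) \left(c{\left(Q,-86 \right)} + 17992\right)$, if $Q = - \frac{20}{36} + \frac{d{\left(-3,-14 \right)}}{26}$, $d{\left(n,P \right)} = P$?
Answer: $\frac{2321904600169079}{54756} \approx 4.2405 \cdot 10^{10}$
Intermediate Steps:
$N{\left(v,r \right)} = 4 v^{2}$ ($N{\left(v,r \right)} = \left(2 v\right)^{2} = 4 v^{2}$)
$Q = - \frac{128}{117}$ ($Q = - \frac{20}{36} - \frac{14}{26} = \left(-20\right) \frac{1}{36} - \frac{7}{13} = - \frac{5}{9} - \frac{7}{13} = - \frac{128}{117} \approx -1.094$)
$c{\left(A,Z \right)} = \frac{7}{4} - \frac{A \left(Z - A\right)}{4}$ ($c{\left(A,Z \right)} = \frac{7}{4} - \frac{\left(Z - A\right) A}{4} = \frac{7}{4} - \frac{A \left(Z - A\right)}{4}$)
$\left(405269 + N{\left(-699,437 \right)}\right) \left(c{\left(Q,-86 \right)} + 17992\right) = \left(405269 + 4 \left(-699\right)^{2}\right) \left(\left(\frac{7}{4} + \frac{\left(- \frac{128}{117}\right)^{2}}{4} - \left(- \frac{32}{117}\right) \left(-86\right)\right) + 17992\right) = \left(405269 + 4 \cdot 488601\right) \left(\left(\frac{7}{4} + \frac{1}{4} \cdot \frac{16384}{13689} - \frac{2752}{117}\right) + 17992\right) = \left(405269 + 1954404\right) \left(\left(\frac{7}{4} + \frac{4096}{13689} - \frac{2752}{117}\right) + 17992\right) = 2359673 \left(- \frac{1175729}{54756} + 17992\right) = 2359673 \cdot \frac{983994223}{54756} = \frac{2321904600169079}{54756}$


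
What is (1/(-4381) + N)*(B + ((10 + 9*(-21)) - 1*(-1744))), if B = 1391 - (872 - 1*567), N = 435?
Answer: 5052100834/4381 ≈ 1.1532e+6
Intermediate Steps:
B = 1086 (B = 1391 - (872 - 567) = 1391 - 1*305 = 1391 - 305 = 1086)
(1/(-4381) + N)*(B + ((10 + 9*(-21)) - 1*(-1744))) = (1/(-4381) + 435)*(1086 + ((10 + 9*(-21)) - 1*(-1744))) = (-1/4381 + 435)*(1086 + ((10 - 189) + 1744)) = 1905734*(1086 + (-179 + 1744))/4381 = 1905734*(1086 + 1565)/4381 = (1905734/4381)*2651 = 5052100834/4381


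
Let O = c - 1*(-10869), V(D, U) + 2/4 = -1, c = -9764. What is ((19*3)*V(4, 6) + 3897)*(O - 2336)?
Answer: -9383913/2 ≈ -4.6920e+6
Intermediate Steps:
V(D, U) = -3/2 (V(D, U) = -1/2 - 1 = -3/2)
O = 1105 (O = -9764 - 1*(-10869) = -9764 + 10869 = 1105)
((19*3)*V(4, 6) + 3897)*(O - 2336) = ((19*3)*(-3/2) + 3897)*(1105 - 2336) = (57*(-3/2) + 3897)*(-1231) = (-171/2 + 3897)*(-1231) = (7623/2)*(-1231) = -9383913/2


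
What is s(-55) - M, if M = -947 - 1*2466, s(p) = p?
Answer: 3358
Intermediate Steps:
M = -3413 (M = -947 - 2466 = -3413)
s(-55) - M = -55 - 1*(-3413) = -55 + 3413 = 3358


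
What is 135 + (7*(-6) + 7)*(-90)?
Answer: 3285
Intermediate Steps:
135 + (7*(-6) + 7)*(-90) = 135 + (-42 + 7)*(-90) = 135 - 35*(-90) = 135 + 3150 = 3285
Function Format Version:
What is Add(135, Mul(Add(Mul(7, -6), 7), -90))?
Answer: 3285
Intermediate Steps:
Add(135, Mul(Add(Mul(7, -6), 7), -90)) = Add(135, Mul(Add(-42, 7), -90)) = Add(135, Mul(-35, -90)) = Add(135, 3150) = 3285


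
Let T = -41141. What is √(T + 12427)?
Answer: 7*I*√586 ≈ 169.45*I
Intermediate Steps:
√(T + 12427) = √(-41141 + 12427) = √(-28714) = 7*I*√586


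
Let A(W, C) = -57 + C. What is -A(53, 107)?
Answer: -50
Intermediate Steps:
-A(53, 107) = -(-57 + 107) = -1*50 = -50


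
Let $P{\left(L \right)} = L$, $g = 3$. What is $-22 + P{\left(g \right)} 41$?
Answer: $101$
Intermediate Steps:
$-22 + P{\left(g \right)} 41 = -22 + 3 \cdot 41 = -22 + 123 = 101$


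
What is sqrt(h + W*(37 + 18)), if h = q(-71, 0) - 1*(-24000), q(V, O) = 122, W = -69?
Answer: sqrt(20327) ≈ 142.57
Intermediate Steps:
h = 24122 (h = 122 - 1*(-24000) = 122 + 24000 = 24122)
sqrt(h + W*(37 + 18)) = sqrt(24122 - 69*(37 + 18)) = sqrt(24122 - 69*55) = sqrt(24122 - 3795) = sqrt(20327)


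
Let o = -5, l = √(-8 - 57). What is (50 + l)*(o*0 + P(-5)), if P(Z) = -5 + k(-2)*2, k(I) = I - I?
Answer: -250 - 5*I*√65 ≈ -250.0 - 40.311*I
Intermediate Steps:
k(I) = 0
l = I*√65 (l = √(-65) = I*√65 ≈ 8.0623*I)
P(Z) = -5 (P(Z) = -5 + 0*2 = -5 + 0 = -5)
(50 + l)*(o*0 + P(-5)) = (50 + I*√65)*(-5*0 - 5) = (50 + I*√65)*(0 - 5) = (50 + I*√65)*(-5) = -250 - 5*I*√65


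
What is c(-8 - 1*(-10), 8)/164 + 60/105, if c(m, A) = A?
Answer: 178/287 ≈ 0.62021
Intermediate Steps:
c(-8 - 1*(-10), 8)/164 + 60/105 = 8/164 + 60/105 = 8*(1/164) + 60*(1/105) = 2/41 + 4/7 = 178/287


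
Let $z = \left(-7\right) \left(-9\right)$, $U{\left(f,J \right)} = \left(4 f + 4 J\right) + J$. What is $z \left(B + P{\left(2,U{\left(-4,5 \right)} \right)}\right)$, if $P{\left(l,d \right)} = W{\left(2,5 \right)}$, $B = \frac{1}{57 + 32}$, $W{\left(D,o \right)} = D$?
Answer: $\frac{11277}{89} \approx 126.71$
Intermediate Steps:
$B = \frac{1}{89} \approx 0.011236$
$U{\left(f,J \right)} = 4 f + 5 J$ ($U{\left(f,J \right)} = \left(4 J + 4 f\right) + J = 4 f + 5 J$)
$P{\left(l,d \right)} = 2$
$z = 63$
$z \left(B + P{\left(2,U{\left(-4,5 \right)} \right)}\right) = 63 \left(\frac{1}{89} + 2\right) = 63 \cdot \frac{179}{89} = \frac{11277}{89}$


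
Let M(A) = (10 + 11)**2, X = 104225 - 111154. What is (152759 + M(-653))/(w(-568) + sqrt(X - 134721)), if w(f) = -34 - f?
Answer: 40904400/213403 - 383000*I*sqrt(5666)/213403 ≈ 191.68 - 135.09*I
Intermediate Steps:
X = -6929
M(A) = 441 (M(A) = 21**2 = 441)
(152759 + M(-653))/(w(-568) + sqrt(X - 134721)) = (152759 + 441)/((-34 - 1*(-568)) + sqrt(-6929 - 134721)) = 153200/((-34 + 568) + sqrt(-141650)) = 153200/(534 + 5*I*sqrt(5666))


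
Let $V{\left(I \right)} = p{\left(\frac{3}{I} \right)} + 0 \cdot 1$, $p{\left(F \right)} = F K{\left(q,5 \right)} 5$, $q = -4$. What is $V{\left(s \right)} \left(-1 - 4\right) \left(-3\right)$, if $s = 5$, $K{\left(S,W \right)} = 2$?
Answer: $90$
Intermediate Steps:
$p{\left(F \right)} = 10 F$ ($p{\left(F \right)} = F 2 \cdot 5 = 2 F 5 = 10 F$)
$V{\left(I \right)} = \frac{30}{I}$ ($V{\left(I \right)} = 10 \frac{3}{I} + 0 \cdot 1 = \frac{30}{I} + 0 = \frac{30}{I}$)
$V{\left(s \right)} \left(-1 - 4\right) \left(-3\right) = \frac{30}{5} \left(-1 - 4\right) \left(-3\right) = 30 \cdot \frac{1}{5} \left(\left(-5\right) \left(-3\right)\right) = 6 \cdot 15 = 90$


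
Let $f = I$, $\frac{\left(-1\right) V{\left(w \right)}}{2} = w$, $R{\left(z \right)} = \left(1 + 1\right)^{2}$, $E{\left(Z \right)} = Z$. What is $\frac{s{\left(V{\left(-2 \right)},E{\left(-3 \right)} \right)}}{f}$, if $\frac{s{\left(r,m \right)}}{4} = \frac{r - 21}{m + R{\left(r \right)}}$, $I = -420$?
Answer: $\frac{17}{105} \approx 0.1619$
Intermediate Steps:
$R{\left(z \right)} = 4$ ($R{\left(z \right)} = 2^{2} = 4$)
$V{\left(w \right)} = - 2 w$
$f = -420$
$s{\left(r,m \right)} = \frac{4 \left(-21 + r\right)}{4 + m}$ ($s{\left(r,m \right)} = 4 \frac{r - 21}{m + 4} = 4 \frac{-21 + r}{4 + m} = \frac{4 \left(-21 + r\right)}{4 + m}$)
$\frac{s{\left(V{\left(-2 \right)},E{\left(-3 \right)} \right)}}{f} = \frac{4 \frac{1}{4 - 3} \left(-21 - -4\right)}{-420} = \frac{4 \left(-21 + 4\right)}{1} \left(- \frac{1}{420}\right) = 4 \cdot 1 \left(-17\right) \left(- \frac{1}{420}\right) = \left(-68\right) \left(- \frac{1}{420}\right) = \frac{17}{105}$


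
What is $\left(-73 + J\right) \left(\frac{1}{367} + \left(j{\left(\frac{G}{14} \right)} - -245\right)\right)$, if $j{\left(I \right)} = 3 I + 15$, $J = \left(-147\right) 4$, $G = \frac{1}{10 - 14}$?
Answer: $- \frac{3531375975}{20552} \approx -1.7183 \cdot 10^{5}$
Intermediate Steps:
$G = - \frac{1}{4}$ ($G = \frac{1}{-4} = - \frac{1}{4} \approx -0.25$)
$J = -588$
$j{\left(I \right)} = 15 + 3 I$
$\left(-73 + J\right) \left(\frac{1}{367} + \left(j{\left(\frac{G}{14} \right)} - -245\right)\right) = \left(-73 - 588\right) \left(\frac{1}{367} + \left(\left(15 + 3 \left(- \frac{1}{4 \cdot 14}\right)\right) - -245\right)\right) = - 661 \left(\frac{1}{367} + \left(\left(15 + 3 \left(\left(- \frac{1}{4}\right) \frac{1}{14}\right)\right) + 245\right)\right) = - 661 \left(\frac{1}{367} + \left(\left(15 + 3 \left(- \frac{1}{56}\right)\right) + 245\right)\right) = - 661 \left(\frac{1}{367} + \left(\left(15 - \frac{3}{56}\right) + 245\right)\right) = - 661 \left(\frac{1}{367} + \left(\frac{837}{56} + 245\right)\right) = - 661 \left(\frac{1}{367} + \frac{14557}{56}\right) = \left(-661\right) \frac{5342475}{20552} = - \frac{3531375975}{20552}$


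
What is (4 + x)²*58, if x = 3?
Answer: 2842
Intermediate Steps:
(4 + x)²*58 = (4 + 3)²*58 = 7²*58 = 49*58 = 2842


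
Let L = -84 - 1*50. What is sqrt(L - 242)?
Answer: 2*I*sqrt(94) ≈ 19.391*I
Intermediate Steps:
L = -134 (L = -84 - 50 = -134)
sqrt(L - 242) = sqrt(-134 - 242) = sqrt(-376) = 2*I*sqrt(94)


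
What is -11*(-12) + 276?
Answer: 408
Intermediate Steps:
-11*(-12) + 276 = 132 + 276 = 408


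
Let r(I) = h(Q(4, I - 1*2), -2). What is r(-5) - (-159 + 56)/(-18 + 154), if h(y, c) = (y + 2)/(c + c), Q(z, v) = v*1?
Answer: 273/136 ≈ 2.0074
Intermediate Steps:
Q(z, v) = v
h(y, c) = (2 + y)/(2*c) (h(y, c) = (2 + y)/((2*c)) = (2 + y)*(1/(2*c)) = (2 + y)/(2*c))
r(I) = -I/4 (r(I) = (½)*(2 + (I - 1*2))/(-2) = (½)*(-½)*(2 + (I - 2)) = (½)*(-½)*(2 + (-2 + I)) = (½)*(-½)*I = -I/4)
r(-5) - (-159 + 56)/(-18 + 154) = -¼*(-5) - (-159 + 56)/(-18 + 154) = 5/4 - (-103)/136 = 5/4 - 1*(-103/136) = 5/4 + 103/136 = 273/136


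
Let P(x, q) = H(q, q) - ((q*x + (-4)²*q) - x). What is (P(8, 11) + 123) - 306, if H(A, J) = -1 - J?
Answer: -451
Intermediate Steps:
P(x, q) = -1 + x - 17*q - q*x (P(x, q) = (-1 - q) - ((q*x + (-4)²*q) - x) = (-1 - q) - ((q*x + 16*q) - x) = (-1 - q) - ((16*q + q*x) - x) = (-1 - q) - (-x + 16*q + q*x) = (-1 - q) + (x - 16*q - q*x) = -1 + x - 17*q - q*x)
(P(8, 11) + 123) - 306 = ((-1 + 8 - 17*11 - 1*11*8) + 123) - 306 = ((-1 + 8 - 187 - 88) + 123) - 306 = (-268 + 123) - 306 = -145 - 306 = -451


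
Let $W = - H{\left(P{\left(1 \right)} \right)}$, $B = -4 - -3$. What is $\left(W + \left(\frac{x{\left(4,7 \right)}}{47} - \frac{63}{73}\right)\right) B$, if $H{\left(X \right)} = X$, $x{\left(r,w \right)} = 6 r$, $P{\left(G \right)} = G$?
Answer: $\frac{4640}{3431} \approx 1.3524$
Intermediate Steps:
$B = -1$ ($B = -4 + 3 = -1$)
$W = -1$ ($W = \left(-1\right) 1 = -1$)
$\left(W + \left(\frac{x{\left(4,7 \right)}}{47} - \frac{63}{73}\right)\right) B = \left(-1 - \left(\frac{63}{73} - \frac{6 \cdot 4}{47}\right)\right) \left(-1\right) = \left(-1 + \left(24 \cdot \frac{1}{47} - \frac{63}{73}\right)\right) \left(-1\right) = \left(-1 + \left(\frac{24}{47} - \frac{63}{73}\right)\right) \left(-1\right) = \left(-1 - \frac{1209}{3431}\right) \left(-1\right) = \left(- \frac{4640}{3431}\right) \left(-1\right) = \frac{4640}{3431}$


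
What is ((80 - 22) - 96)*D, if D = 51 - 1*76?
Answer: 950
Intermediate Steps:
D = -25 (D = 51 - 76 = -25)
((80 - 22) - 96)*D = ((80 - 22) - 96)*(-25) = (58 - 96)*(-25) = -38*(-25) = 950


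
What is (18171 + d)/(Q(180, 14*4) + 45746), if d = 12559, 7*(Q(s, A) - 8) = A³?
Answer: 15365/35421 ≈ 0.43378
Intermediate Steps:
Q(s, A) = 8 + A³/7
(18171 + d)/(Q(180, 14*4) + 45746) = (18171 + 12559)/((8 + (14*4)³/7) + 45746) = 30730/((8 + (⅐)*56³) + 45746) = 30730/((8 + (⅐)*175616) + 45746) = 30730/((8 + 25088) + 45746) = 30730/(25096 + 45746) = 30730/70842 = 30730*(1/70842) = 15365/35421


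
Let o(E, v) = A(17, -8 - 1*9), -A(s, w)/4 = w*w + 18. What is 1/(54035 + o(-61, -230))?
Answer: 1/52807 ≈ 1.8937e-5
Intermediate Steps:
A(s, w) = -72 - 4*w**2 (A(s, w) = -4*(w*w + 18) = -4*(w**2 + 18) = -4*(18 + w**2) = -72 - 4*w**2)
o(E, v) = -1228 (o(E, v) = -72 - 4*(-8 - 1*9)**2 = -72 - 4*(-8 - 9)**2 = -72 - 4*(-17)**2 = -72 - 4*289 = -72 - 1156 = -1228)
1/(54035 + o(-61, -230)) = 1/(54035 - 1228) = 1/52807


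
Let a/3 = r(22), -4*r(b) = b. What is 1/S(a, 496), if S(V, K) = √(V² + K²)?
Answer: 2*√985153/985153 ≈ 0.0020150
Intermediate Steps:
r(b) = -b/4
a = -33/2 (a = 3*(-¼*22) = 3*(-11/2) = -33/2 ≈ -16.500)
S(V, K) = √(K² + V²)
1/S(a, 496) = 1/(√(496² + (-33/2)²)) = 1/(√(246016 + 1089/4)) = 1/(√(985153/4)) = 1/(√985153/2) = 2*√985153/985153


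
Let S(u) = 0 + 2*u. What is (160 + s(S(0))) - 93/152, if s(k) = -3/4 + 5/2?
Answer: 24493/152 ≈ 161.14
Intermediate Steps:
S(u) = 2*u
s(k) = 7/4 (s(k) = -3*¼ + 5*(½) = -¾ + 5/2 = 7/4)
(160 + s(S(0))) - 93/152 = (160 + 7/4) - 93/152 = 647/4 - 93*1/152 = 647/4 - 93/152 = 24493/152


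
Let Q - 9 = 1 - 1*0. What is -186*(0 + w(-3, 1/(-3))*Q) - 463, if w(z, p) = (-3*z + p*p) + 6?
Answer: -85709/3 ≈ -28570.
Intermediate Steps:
w(z, p) = 6 + p² - 3*z (w(z, p) = (-3*z + p²) + 6 = (p² - 3*z) + 6 = 6 + p² - 3*z)
Q = 10 (Q = 9 + (1 - 1*0) = 9 + (1 + 0) = 9 + 1 = 10)
-186*(0 + w(-3, 1/(-3))*Q) - 463 = -186*(0 + (6 + (1/(-3))² - 3*(-3))*10) - 463 = -186*(0 + (6 + (-⅓)² + 9)*10) - 463 = -186*(0 + (6 + ⅑ + 9)*10) - 463 = -186*(0 + (136/9)*10) - 463 = -186*(0 + 1360/9) - 463 = -186*1360/9 - 463 = -84320/3 - 463 = -85709/3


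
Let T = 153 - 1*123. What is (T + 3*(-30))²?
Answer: 3600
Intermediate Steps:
T = 30 (T = 153 - 123 = 30)
(T + 3*(-30))² = (30 + 3*(-30))² = (30 - 90)² = (-60)² = 3600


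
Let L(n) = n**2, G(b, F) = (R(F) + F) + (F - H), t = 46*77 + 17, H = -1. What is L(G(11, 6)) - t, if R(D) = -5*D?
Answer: -3270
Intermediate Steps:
t = 3559 (t = 3542 + 17 = 3559)
G(b, F) = 1 - 3*F (G(b, F) = (-5*F + F) + (F - 1*(-1)) = -4*F + (F + 1) = -4*F + (1 + F) = 1 - 3*F)
L(G(11, 6)) - t = (1 - 3*6)**2 - 1*3559 = (1 - 18)**2 - 3559 = (-17)**2 - 3559 = 289 - 3559 = -3270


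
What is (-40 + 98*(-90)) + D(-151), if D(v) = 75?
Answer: -8785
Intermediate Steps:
(-40 + 98*(-90)) + D(-151) = (-40 + 98*(-90)) + 75 = (-40 - 8820) + 75 = -8860 + 75 = -8785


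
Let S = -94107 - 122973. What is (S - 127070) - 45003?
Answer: -389153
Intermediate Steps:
S = -217080
(S - 127070) - 45003 = (-217080 - 127070) - 45003 = -344150 - 45003 = -389153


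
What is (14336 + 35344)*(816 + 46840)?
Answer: 2367550080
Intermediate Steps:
(14336 + 35344)*(816 + 46840) = 49680*47656 = 2367550080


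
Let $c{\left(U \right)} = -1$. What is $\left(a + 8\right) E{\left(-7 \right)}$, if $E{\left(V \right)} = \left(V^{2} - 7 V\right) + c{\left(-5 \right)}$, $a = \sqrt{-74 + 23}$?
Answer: $776 + 97 i \sqrt{51} \approx 776.0 + 692.72 i$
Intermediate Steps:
$a = i \sqrt{51}$ ($a = \sqrt{-51} = i \sqrt{51} \approx 7.1414 i$)
$E{\left(V \right)} = -1 + V^{2} - 7 V$ ($E{\left(V \right)} = \left(V^{2} - 7 V\right) - 1 = -1 + V^{2} - 7 V$)
$\left(a + 8\right) E{\left(-7 \right)} = \left(i \sqrt{51} + 8\right) \left(-1 + \left(-7\right)^{2} - -49\right) = \left(8 + i \sqrt{51}\right) \left(-1 + 49 + 49\right) = \left(8 + i \sqrt{51}\right) 97 = 776 + 97 i \sqrt{51}$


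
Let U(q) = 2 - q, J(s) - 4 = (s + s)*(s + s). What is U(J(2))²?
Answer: 324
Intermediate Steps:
J(s) = 4 + 4*s² (J(s) = 4 + (s + s)*(s + s) = 4 + (2*s)*(2*s) = 4 + 4*s²)
U(J(2))² = (2 - (4 + 4*2²))² = (2 - (4 + 4*4))² = (2 - (4 + 16))² = (2 - 1*20)² = (2 - 20)² = (-18)² = 324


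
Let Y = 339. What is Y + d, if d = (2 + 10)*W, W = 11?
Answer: 471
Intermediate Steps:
d = 132 (d = (2 + 10)*11 = 12*11 = 132)
Y + d = 339 + 132 = 471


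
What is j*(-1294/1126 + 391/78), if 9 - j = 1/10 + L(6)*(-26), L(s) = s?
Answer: 279780883/439140 ≈ 637.11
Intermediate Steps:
j = 1649/10 (j = 9 - (1/10 + 6*(-26)) = 9 - (⅒ - 156) = 9 - 1*(-1559/10) = 9 + 1559/10 = 1649/10 ≈ 164.90)
j*(-1294/1126 + 391/78) = 1649*(-1294/1126 + 391/78)/10 = 1649*(-1294*1/1126 + 391*(1/78))/10 = 1649*(-647/563 + 391/78)/10 = (1649/10)*(169667/43914) = 279780883/439140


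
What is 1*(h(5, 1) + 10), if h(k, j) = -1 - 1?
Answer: 8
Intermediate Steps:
h(k, j) = -2
1*(h(5, 1) + 10) = 1*(-2 + 10) = 1*8 = 8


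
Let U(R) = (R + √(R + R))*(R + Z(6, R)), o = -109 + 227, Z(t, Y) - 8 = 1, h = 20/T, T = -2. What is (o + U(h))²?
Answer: 16364 - 512*I*√5 ≈ 16364.0 - 1144.9*I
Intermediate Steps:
h = -10 (h = 20/(-2) = 20*(-½) = -10)
Z(t, Y) = 9 (Z(t, Y) = 8 + 1 = 9)
o = 118
U(R) = (9 + R)*(R + √2*√R) (U(R) = (R + √(R + R))*(R + 9) = (R + √(2*R))*(9 + R) = (R + √2*√R)*(9 + R) = (9 + R)*(R + √2*√R))
(o + U(h))² = (118 + ((-10)² + 9*(-10) + √2*(-10)^(3/2) + 9*√2*√(-10)))² = (118 + (100 - 90 + √2*(-10*I*√10) + 9*√2*(I*√10)))² = (118 + (100 - 90 - 20*I*√5 + 18*I*√5))² = (118 + (10 - 2*I*√5))² = (128 - 2*I*√5)²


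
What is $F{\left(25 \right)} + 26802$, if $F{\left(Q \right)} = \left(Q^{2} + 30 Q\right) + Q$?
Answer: $28202$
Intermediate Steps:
$F{\left(Q \right)} = Q^{2} + 31 Q$
$F{\left(25 \right)} + 26802 = 25 \left(31 + 25\right) + 26802 = 25 \cdot 56 + 26802 = 1400 + 26802 = 28202$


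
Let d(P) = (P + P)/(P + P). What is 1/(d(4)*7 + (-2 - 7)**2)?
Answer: 1/88 ≈ 0.011364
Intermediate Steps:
d(P) = 1 (d(P) = (2*P)/((2*P)) = (2*P)*(1/(2*P)) = 1)
1/(d(4)*7 + (-2 - 7)**2) = 1/(1*7 + (-2 - 7)**2) = 1/(7 + (-9)**2) = 1/(7 + 81) = 1/88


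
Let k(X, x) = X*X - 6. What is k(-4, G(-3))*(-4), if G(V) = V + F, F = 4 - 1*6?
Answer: -40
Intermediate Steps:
F = -2 (F = 4 - 6 = -2)
G(V) = -2 + V (G(V) = V - 2 = -2 + V)
k(X, x) = -6 + X**2 (k(X, x) = X**2 - 6 = -6 + X**2)
k(-4, G(-3))*(-4) = (-6 + (-4)**2)*(-4) = (-6 + 16)*(-4) = 10*(-4) = -40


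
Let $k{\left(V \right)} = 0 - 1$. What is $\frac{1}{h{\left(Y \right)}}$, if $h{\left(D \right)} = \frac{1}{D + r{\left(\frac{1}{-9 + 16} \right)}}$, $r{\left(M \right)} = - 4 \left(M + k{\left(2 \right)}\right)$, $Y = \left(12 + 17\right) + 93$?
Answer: $\frac{878}{7} \approx 125.43$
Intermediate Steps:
$k{\left(V \right)} = -1$
$Y = 122$ ($Y = 29 + 93 = 122$)
$r{\left(M \right)} = 4 - 4 M$ ($r{\left(M \right)} = - 4 \left(M - 1\right) = - 4 \left(-1 + M\right) = 4 - 4 M$)
$h{\left(D \right)} = \frac{1}{\frac{24}{7} + D}$ ($h{\left(D \right)} = \frac{1}{D + \left(4 - \frac{4}{-9 + 16}\right)} = \frac{1}{D + \left(4 - \frac{4}{7}\right)} = \frac{1}{D + \frac{24}{7}} = \frac{1}{\frac{24}{7} + D}$)
$\frac{1}{h{\left(Y \right)}} = \frac{1}{7 \frac{1}{24 + 7 \cdot 122}} = \frac{1}{7 \frac{1}{24 + 854}} = \frac{1}{7 \cdot \frac{1}{878}} = \frac{1}{\frac{7}{878}} = \frac{878}{7}$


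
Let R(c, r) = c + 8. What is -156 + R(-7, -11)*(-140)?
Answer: -296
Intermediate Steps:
R(c, r) = 8 + c
-156 + R(-7, -11)*(-140) = -156 + (8 - 7)*(-140) = -156 + 1*(-140) = -156 - 140 = -296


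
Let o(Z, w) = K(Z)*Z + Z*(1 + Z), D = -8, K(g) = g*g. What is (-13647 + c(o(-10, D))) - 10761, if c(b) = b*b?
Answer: 803692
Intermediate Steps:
K(g) = g²
o(Z, w) = Z³ + Z*(1 + Z) (o(Z, w) = Z²*Z + Z*(1 + Z) = Z³ + Z*(1 + Z))
c(b) = b²
(-13647 + c(o(-10, D))) - 10761 = (-13647 + (-10*(1 - 10 + (-10)²))²) - 10761 = (-13647 + (-10*(1 - 10 + 100))²) - 10761 = (-13647 + (-10*91)²) - 10761 = (-13647 + (-910)²) - 10761 = (-13647 + 828100) - 10761 = 814453 - 10761 = 803692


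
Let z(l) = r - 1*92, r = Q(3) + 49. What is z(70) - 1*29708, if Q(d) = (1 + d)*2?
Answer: -29743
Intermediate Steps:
Q(d) = 2 + 2*d
r = 57 (r = (2 + 2*3) + 49 = (2 + 6) + 49 = 8 + 49 = 57)
z(l) = -35 (z(l) = 57 - 1*92 = 57 - 92 = -35)
z(70) - 1*29708 = -35 - 1*29708 = -35 - 29708 = -29743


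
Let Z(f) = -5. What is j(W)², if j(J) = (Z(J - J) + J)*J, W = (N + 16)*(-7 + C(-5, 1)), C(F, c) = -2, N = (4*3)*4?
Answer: 111994638336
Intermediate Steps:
N = 48 (N = 12*4 = 48)
W = -576 (W = (48 + 16)*(-7 - 2) = 64*(-9) = -576)
j(J) = J*(-5 + J) (j(J) = (-5 + J)*J = J*(-5 + J))
j(W)² = (-576*(-5 - 576))² = (-576*(-581))² = 334656² = 111994638336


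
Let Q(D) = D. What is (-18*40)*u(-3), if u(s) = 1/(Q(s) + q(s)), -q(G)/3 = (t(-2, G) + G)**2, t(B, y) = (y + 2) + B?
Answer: 240/37 ≈ 6.4865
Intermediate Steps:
t(B, y) = 2 + B + y (t(B, y) = (2 + y) + B = 2 + B + y)
q(G) = -12*G**2 (q(G) = -3*((2 - 2 + G) + G)**2 = -3*(G + G)**2 = -3*4*G**2 = -12*G**2)
u(s) = 1/(s - 12*s**2)
(-18*40)*u(-3) = (-18*40)*(1/((-3)*(1 - 12*(-3)))) = -(-240)/(1 + 36) = -(-240)/37 = -720*(-1/111) = 240/37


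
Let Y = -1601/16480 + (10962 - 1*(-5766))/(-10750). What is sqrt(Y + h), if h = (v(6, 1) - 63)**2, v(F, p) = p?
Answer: sqrt(3014865262366490)/885800 ≈ 61.987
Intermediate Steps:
h = 3844 (h = (1 - 63)**2 = (-62)**2 = 3844)
Y = -29288819/17716000 (Y = -1601*1/16480 + (10962 + 5766)*(-1/10750) = -1601/16480 + 16728*(-1/10750) = -1601/16480 - 8364/5375 = -29288819/17716000 ≈ -1.6532)
sqrt(Y + h) = sqrt(-29288819/17716000 + 3844) = sqrt(68071015181/17716000) = sqrt(3014865262366490)/885800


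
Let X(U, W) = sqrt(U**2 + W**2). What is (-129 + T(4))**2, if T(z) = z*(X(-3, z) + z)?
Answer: 8649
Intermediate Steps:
T(z) = z*(z + sqrt(9 + z**2)) (T(z) = z*(sqrt((-3)**2 + z**2) + z) = z*(sqrt(9 + z**2) + z) = z*(z + sqrt(9 + z**2)))
(-129 + T(4))**2 = (-129 + 4*(4 + sqrt(9 + 4**2)))**2 = (-129 + 4*(4 + sqrt(9 + 16)))**2 = (-129 + 4*(4 + sqrt(25)))**2 = (-129 + 4*(4 + 5))**2 = (-129 + 4*9)**2 = (-129 + 36)**2 = (-93)**2 = 8649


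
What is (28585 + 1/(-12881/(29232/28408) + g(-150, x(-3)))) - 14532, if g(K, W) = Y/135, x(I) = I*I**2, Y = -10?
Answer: 1928382230603/137222105 ≈ 14053.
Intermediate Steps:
x(I) = I**3
g(K, W) = -2/27 (g(K, W) = -10/135 = -10*1/135 = -2/27)
(28585 + 1/(-12881/(29232/28408) + g(-150, x(-3)))) - 14532 = (28585 + 1/(-12881/(29232/28408) - 2/27)) - 14532 = (28585 + 1/(-12881/(29232*(1/28408)) - 2/27)) - 14532 = (28585 + 1/(-12881/3654/3551 - 2/27)) - 14532 = (28585 + 1/(-12881*3551/3654 - 2/27)) - 14532 = (28585 + 1/(-45740431/3654 - 2/27)) - 14532 = (28585 + 1/(-137222105/10962)) - 14532 = (28585 - 10962/137222105) - 14532 = 3922493860463/137222105 - 14532 = 1928382230603/137222105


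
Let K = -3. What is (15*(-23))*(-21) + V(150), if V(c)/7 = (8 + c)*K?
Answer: 3927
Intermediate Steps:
V(c) = -168 - 21*c (V(c) = 7*((8 + c)*(-3)) = 7*(-24 - 3*c) = -168 - 21*c)
(15*(-23))*(-21) + V(150) = (15*(-23))*(-21) + (-168 - 21*150) = -345*(-21) + (-168 - 3150) = 7245 - 3318 = 3927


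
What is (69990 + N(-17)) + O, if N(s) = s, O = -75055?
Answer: -5082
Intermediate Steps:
(69990 + N(-17)) + O = (69990 - 17) - 75055 = 69973 - 75055 = -5082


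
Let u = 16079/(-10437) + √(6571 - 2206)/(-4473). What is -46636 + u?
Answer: -69536573/1491 - √485/1491 ≈ -46638.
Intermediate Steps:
u = -2297/1491 - √485/1491 (u = 16079*(-1/10437) + √4365*(-1/4473) = -2297/1491 + (3*√485)*(-1/4473) = -2297/1491 - √485/1491 ≈ -1.5553)
-46636 + u = -46636 + (-2297/1491 - √485/1491) = -69536573/1491 - √485/1491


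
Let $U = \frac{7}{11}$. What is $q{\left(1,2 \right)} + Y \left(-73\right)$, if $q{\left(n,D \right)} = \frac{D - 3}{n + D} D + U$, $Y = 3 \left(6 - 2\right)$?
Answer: $- \frac{28909}{33} \approx -876.03$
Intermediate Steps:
$U = \frac{7}{11}$ ($U = 7 \cdot \frac{1}{11} = \frac{7}{11} \approx 0.63636$)
$Y = 12$ ($Y = 3 \cdot 4 = 12$)
$q{\left(n,D \right)} = \frac{7}{11} + \frac{D \left(-3 + D\right)}{D + n}$ ($q{\left(n,D \right)} = \frac{D - 3}{n + D} D + \frac{7}{11} = \frac{-3 + D}{D + n} D + \frac{7}{11} = \frac{D \left(-3 + D\right)}{D + n} + \frac{7}{11} = \frac{7}{11} + \frac{D \left(-3 + D\right)}{D + n}$)
$q{\left(1,2 \right)} + Y \left(-73\right) = \frac{2^{2} - \frac{52}{11} + \frac{7}{11} \cdot 1}{2 + 1} + 12 \left(-73\right) = \frac{4 - \frac{52}{11} + \frac{7}{11}}{3} - 876 = \frac{1}{3} \left(- \frac{1}{11}\right) - 876 = - \frac{1}{33} - 876 = - \frac{28909}{33}$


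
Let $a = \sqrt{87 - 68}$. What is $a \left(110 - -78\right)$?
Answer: $188 \sqrt{19} \approx 819.47$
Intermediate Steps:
$a = \sqrt{19} \approx 4.3589$
$a \left(110 - -78\right) = \sqrt{19} \left(110 - -78\right) = \sqrt{19} \left(110 + 78\right) = \sqrt{19} \cdot 188 = 188 \sqrt{19}$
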